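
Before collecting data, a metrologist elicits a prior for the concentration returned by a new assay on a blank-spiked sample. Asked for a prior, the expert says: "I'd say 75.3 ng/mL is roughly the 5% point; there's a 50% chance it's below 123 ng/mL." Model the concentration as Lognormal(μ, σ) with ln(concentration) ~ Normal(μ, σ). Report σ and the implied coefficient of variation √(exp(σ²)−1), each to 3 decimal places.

If T ~ Lognormal(μ,σ) then ln T ~ Normal(μ,σ), so the p-quantile of ln T is μ + z_p·σ.
ln(75.3) = 4.321 and ln(123) = 4.812; z_{0.05} = -1.645, z_{0.5} = 0.
σ = (4.812 − 4.321)/(0 − (-1.645)) = 0.298.
μ = 4.321 − (-1.645)·0.298 = 4.812.
CV = √(exp(σ²)−1) = √(exp(0.0890)−1) = 0.305.

σ ≈ 0.298, CV ≈ 0.305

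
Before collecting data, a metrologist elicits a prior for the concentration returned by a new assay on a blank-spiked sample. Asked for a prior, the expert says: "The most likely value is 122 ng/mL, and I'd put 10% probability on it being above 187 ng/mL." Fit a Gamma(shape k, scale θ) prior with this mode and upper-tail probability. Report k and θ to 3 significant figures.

Gamma(k,θ) with k>1 has mode (k−1)θ, so θ = 122/(k−1).
Need P(X < 187) = 0.9 with θ tied to k this way. Start at k = 2, θ = 122: P(X<187) ≈ 0.453.
Too low — raise k to concentrate. Iterating converges to k ≈ 11.2.
Then θ = 122/(11.2−1) ≈ 11.9.

k ≈ 11.2, θ ≈ 11.9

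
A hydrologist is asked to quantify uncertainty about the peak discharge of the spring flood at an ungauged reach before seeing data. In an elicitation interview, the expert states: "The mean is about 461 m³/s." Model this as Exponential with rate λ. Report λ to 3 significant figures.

Exponential mean = 1/λ, so λ = 1/461.0 = 0.00217.

λ ≈ 0.00217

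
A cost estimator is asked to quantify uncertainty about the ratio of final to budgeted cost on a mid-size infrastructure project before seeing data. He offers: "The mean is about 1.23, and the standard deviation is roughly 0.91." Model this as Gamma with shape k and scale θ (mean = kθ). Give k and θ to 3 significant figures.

k ≈ 1.83, θ ≈ 0.673

For Gamma(k, scale θ): mean = kθ, variance = kθ², so CV = 1/√k.
CV = SD/mean = 0.91/1.23 = 0.7398, hence k = 1/CV² = 1.83.
Then θ = mean/k = 1.23/1.83 = 0.673.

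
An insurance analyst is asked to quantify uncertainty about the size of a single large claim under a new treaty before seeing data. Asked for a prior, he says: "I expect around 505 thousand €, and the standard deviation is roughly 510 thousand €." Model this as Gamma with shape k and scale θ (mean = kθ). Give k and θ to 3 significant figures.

For Gamma(k, scale θ): mean = kθ, variance = kθ², so CV = 1/√k.
CV = SD/mean = 510/505 = 1.01, hence k = 1/CV² = 0.98.
Then θ = mean/k = 505/0.98 = 515.

k ≈ 0.98, θ ≈ 515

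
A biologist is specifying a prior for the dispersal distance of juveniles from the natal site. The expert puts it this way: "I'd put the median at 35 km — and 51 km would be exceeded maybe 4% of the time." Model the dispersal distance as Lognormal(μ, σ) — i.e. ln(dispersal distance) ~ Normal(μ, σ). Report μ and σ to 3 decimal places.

μ ≈ 3.555, σ ≈ 0.215

If T ~ Lognormal(μ,σ) then ln T ~ Normal(μ,σ), so the p-quantile of ln T is μ + z_p·σ.
ln(35) = 3.555 and ln(51) = 3.932; z_{0.5} = 0, z_{0.96} = 1.751.
σ = (3.932 − 3.555)/(1.751 − (0)) = 0.215.
μ = 3.555 − (0)·0.215 = 3.555.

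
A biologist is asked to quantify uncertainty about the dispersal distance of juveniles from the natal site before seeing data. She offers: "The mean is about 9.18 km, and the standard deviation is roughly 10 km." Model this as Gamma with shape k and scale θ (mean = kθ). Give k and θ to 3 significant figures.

For Gamma(k, scale θ): mean = kθ, variance = kθ², so CV = 1/√k.
CV = SD/mean = 10/9.18 = 1.089, hence k = 1/CV² = 0.843.
Then θ = mean/k = 9.18/0.843 = 10.9.

k ≈ 0.843, θ ≈ 10.9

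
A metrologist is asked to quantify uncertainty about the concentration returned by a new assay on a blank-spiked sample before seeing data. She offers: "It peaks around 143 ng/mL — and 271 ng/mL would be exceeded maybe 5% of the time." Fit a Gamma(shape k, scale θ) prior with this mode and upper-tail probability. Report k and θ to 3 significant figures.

Gamma(k,θ) with k>1 has mode (k−1)θ, so θ = 143/(k−1).
Need P(X < 271) = 0.95 with θ tied to k this way. Start at k = 2, θ = 143: P(X<271) ≈ 0.565.
Too low — raise k to concentrate. Iterating converges to k ≈ 7.8.
Then θ = 143/(7.8−1) ≈ 21.

k ≈ 7.8, θ ≈ 21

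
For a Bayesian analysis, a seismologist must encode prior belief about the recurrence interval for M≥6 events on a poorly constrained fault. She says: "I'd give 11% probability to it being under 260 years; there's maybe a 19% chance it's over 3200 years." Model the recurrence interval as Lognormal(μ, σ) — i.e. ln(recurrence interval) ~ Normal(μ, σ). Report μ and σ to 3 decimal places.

If T ~ Lognormal(μ,σ) then ln T ~ Normal(μ,σ), so the p-quantile of ln T is μ + z_p·σ.
ln(260) = 5.561 and ln(3200) = 8.071; z_{0.11} = -1.227, z_{0.81} = 0.8779.
σ = (8.071 − 5.561)/(0.8779 − (-1.227)) = 1.193.
μ = 5.561 − (-1.227)·1.193 = 7.024.

μ ≈ 7.024, σ ≈ 1.193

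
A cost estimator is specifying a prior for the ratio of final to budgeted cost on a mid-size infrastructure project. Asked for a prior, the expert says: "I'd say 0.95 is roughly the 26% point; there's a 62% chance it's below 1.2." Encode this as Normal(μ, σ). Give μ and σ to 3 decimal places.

The p-quantile of Normal(μ,σ) is μ + z_p·σ, with z_{0.26} = -0.6433 and z_{0.62} = 0.3055.
Eliminate σ: μ = (z₂·x₁ − z₁·x₂)/(z₂ − z₁) = (0.3055·0.95 − (-0.6433)·1.2)/0.9488 = 1.120.
Then σ = (x₂ − x₁)/(z₂ − z₁) = (1.2 − 0.95)/0.9488 = 0.263.

μ = 1.120, σ = 0.263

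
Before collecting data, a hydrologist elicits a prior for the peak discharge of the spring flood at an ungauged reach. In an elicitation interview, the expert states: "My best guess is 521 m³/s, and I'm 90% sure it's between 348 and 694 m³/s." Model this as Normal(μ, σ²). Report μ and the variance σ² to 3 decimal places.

μ = 521.000, σ² = 11062.103

A symmetric 90% interval runs μ ± z·σ with z = 1.645.
Half-width = 173, so σ = 173/1.645 = 105.1765 and σ² = 11062.103.
μ is the stated best guess, 521.000.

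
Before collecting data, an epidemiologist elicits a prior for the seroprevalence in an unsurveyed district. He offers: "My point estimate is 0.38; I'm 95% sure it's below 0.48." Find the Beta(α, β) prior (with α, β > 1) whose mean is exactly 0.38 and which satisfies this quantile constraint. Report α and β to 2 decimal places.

With mean 0.38 fixed, write α = 0.38s, β = 0.62s where s = α+β.
Need P(θ < 0.48) = 0.95 under Beta(0.38s, 0.62s). Normal approximation: (q−m)/√(m(1−m)/s) ≈ z_{0.95} = 1.64, so s ≈ 0.38·0.62·(1.64)²/(0.48−0.38)² = 63.7.
At s = 63.7: P(θ<0.48) ≈ 0.948. Adjusting to match 0.95 gives s ≈ 65.58.
So α = 0.38·65.58 ≈ 24.92, β = 0.62·65.58 ≈ 40.66.

α ≈ 24.92, β ≈ 40.66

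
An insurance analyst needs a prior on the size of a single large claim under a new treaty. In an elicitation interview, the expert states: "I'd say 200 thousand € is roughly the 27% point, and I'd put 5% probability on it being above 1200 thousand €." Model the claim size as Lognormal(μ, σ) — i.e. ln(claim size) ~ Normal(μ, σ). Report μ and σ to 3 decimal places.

μ ≈ 5.785, σ ≈ 0.794

If T ~ Lognormal(μ,σ) then ln T ~ Normal(μ,σ), so the p-quantile of ln T is μ + z_p·σ.
ln(200) = 5.298 and ln(1200) = 7.09; z_{0.27} = -0.6128, z_{0.95} = 1.645.
σ = (7.09 − 5.298)/(1.645 − (-0.6128)) = 0.794.
μ = 5.298 − (-0.6128)·0.794 = 5.785.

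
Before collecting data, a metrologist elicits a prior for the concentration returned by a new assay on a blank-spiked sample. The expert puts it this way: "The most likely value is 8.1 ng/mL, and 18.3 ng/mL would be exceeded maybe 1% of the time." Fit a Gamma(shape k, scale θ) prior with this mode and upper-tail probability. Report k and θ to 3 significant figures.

Gamma(k,θ) with k>1 has mode (k−1)θ, so θ = 8.1/(k−1).
Need P(X < 18.3) = 0.99 with θ tied to k this way. Start at k = 2, θ = 8.1: P(X<18.3) ≈ 0.660.
Too low — raise k to concentrate. Iterating converges to k ≈ 8.22.
Then θ = 8.1/(8.22−1) ≈ 1.12.

k ≈ 8.22, θ ≈ 1.12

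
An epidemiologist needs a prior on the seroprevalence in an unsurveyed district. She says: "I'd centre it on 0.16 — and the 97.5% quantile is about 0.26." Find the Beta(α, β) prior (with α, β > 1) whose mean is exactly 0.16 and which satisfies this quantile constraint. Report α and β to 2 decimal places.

With mean 0.16 fixed, write α = 0.16s, β = 0.84s where s = α+β.
Need P(θ < 0.26) = 0.975 under Beta(0.16s, 0.84s). Normal approximation: (q−m)/√(m(1−m)/s) ≈ z_{0.975} = 1.96, so s ≈ 0.16·0.84·(1.96)²/(0.26−0.16)² = 51.6.
At s = 51.6: P(θ<0.26) ≈ 0.964. Adjusting to match 0.975 gives s ≈ 62.16.
So α = 0.16·62.16 ≈ 9.95, β = 0.84·62.16 ≈ 52.21.

α ≈ 9.95, β ≈ 52.21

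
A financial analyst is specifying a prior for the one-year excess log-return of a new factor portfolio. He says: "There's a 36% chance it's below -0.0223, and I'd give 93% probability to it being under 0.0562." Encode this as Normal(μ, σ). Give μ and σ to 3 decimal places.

μ = -0.007, σ = 0.043

For Normal(μ,σ), the p-quantile is μ + z_p·σ. Here z_{0.36} = -0.3585, z_{0.93} = 1.476.
So -0.0223 = μ − 0.3585σ and 0.0562 = μ + 1.476σ.
Subtracting: σ = (0.0562 − -0.0223)/(1.476 − (-0.3585)) = 0.043.
Then μ = -0.0223 − (-0.3585)·0.043 = -0.007.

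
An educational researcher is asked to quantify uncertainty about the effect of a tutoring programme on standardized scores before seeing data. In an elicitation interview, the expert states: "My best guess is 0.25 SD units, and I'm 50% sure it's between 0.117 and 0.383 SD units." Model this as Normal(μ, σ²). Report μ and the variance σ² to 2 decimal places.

μ = 0.25, σ² = 0.04

A symmetric 50% interval runs μ ± z·σ with z = 0.6745.
Half-width = 0.133, so σ = 0.133/0.6745 = 0.197 and σ² = 0.04.
μ is the stated best guess, 0.25.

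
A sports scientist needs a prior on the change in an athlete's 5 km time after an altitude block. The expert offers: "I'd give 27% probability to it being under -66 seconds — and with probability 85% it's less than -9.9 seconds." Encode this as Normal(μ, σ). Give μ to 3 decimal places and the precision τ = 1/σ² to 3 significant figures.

μ = -45.155, τ = 0.000864

For Normal(μ,σ), the p-quantile is μ + z_p·σ. Here z_{0.27} = -0.6128, z_{0.85} = 1.036.
So -66 = μ − 0.6128σ and -9.9 = μ + 1.036σ.
Subtracting: σ = (-9.9 − -66)/(1.036 − (-0.6128)) = 34.016.
Then μ = -66 − (-0.6128)·34.016 = -45.155.
Precision τ = 1/σ² = 1/34.02² = 0.000864.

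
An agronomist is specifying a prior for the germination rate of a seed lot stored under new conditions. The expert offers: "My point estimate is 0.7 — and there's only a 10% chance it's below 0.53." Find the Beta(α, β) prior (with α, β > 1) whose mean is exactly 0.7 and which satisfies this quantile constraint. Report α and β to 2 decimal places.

With mean 0.7 fixed, write α = 0.7s, β = 0.3s where s = α+β.
Need P(θ < 0.53) = 0.1 under Beta(0.7s, 0.3s). Normal approximation: (q−m)/√(m(1−m)/s) ≈ z_{0.1} = -1.28, so s ≈ 0.7·0.3·(-1.28)²/(0.53−0.7)² = 11.9.
At s = 11.9: P(θ<0.53) ≈ 0.105. Adjusting to match 0.1 gives s ≈ 12.49.
So α = 0.7·12.49 ≈ 8.74, β = 0.3·12.49 ≈ 3.75.

α ≈ 8.74, β ≈ 3.75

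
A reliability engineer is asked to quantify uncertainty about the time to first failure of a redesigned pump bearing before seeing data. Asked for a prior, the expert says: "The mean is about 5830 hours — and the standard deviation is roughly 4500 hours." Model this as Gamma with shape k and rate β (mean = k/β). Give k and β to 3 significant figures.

k ≈ 1.68, β ≈ 0.000288

For Gamma(k, rate β): mean = k/β, variance = k/β², so CV = 1/√k.
CV = SD/mean = 4500/5830 = 0.7719, hence k = 1/CV² = 1.68.
Then β = k/mean = 1.68/5830 = 0.000288.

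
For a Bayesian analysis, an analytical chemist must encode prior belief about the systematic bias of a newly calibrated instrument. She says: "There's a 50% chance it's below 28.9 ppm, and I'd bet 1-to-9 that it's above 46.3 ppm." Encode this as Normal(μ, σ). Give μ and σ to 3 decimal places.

For Normal(μ,σ), the p-quantile is μ + z_p·σ. Here z_{0.5} = 0, z_{0.9} = 1.282.
So 28.9 = μ + 0σ and 46.3 = μ + 1.282σ.
Subtracting: σ = (46.3 − 28.9)/(1.282 − (0)) = 13.577.
Then μ = 28.9 − (0)·13.577 = 28.900.

μ = 28.900, σ = 13.577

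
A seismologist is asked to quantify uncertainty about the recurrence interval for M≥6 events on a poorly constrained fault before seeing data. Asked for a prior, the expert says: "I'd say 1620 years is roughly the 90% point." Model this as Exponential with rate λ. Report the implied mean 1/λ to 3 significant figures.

mean ≈ 704 years

P(T < 1620.0) = 1 − e^(−λ·1620.0) = 0.9, so λ = −ln(1−0.9)/1620.0 = −ln(0.1)/1620.0 = 0.00142.
Mean = 1/λ = 704 years.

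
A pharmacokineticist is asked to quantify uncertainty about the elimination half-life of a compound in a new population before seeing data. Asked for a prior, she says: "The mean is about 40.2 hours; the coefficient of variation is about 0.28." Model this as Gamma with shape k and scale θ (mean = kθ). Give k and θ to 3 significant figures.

k ≈ 12.8, θ ≈ 3.15

For Gamma(k, scale θ): mean = kθ, variance = kθ², so CV = 1/√k.
CV = 0.28, hence k = 1/CV² = 12.8.
Then θ = mean/k = 40.2/12.8 = 3.15.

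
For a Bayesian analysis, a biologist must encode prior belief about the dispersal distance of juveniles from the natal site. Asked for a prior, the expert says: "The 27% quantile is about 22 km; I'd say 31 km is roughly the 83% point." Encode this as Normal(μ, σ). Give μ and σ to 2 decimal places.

μ = 25.52, σ = 5.74

The p-quantile of Normal(μ,σ) is μ + z_p·σ, with z_{0.27} = -0.6128 and z_{0.83} = 0.9542.
Eliminate σ: μ = (z₂·x₁ − z₁·x₂)/(z₂ − z₁) = (0.9542·22 − (-0.6128)·31)/1.567 = 25.52.
Then σ = (x₂ − x₁)/(z₂ − z₁) = (31 − 22)/1.567 = 5.74.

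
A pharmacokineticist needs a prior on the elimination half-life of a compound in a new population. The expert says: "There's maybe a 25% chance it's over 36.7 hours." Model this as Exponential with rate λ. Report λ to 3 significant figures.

P(T > 36.7) = e^(−λ·36.7) = 0.25, so λ = −ln(0.25)/36.7 = 0.0378.

λ ≈ 0.0378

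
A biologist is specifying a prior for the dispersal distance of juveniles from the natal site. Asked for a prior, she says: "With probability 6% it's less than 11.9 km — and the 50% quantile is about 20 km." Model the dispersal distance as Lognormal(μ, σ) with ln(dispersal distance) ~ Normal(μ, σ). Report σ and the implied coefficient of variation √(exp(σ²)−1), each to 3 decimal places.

σ ≈ 0.334, CV ≈ 0.343

If T ~ Lognormal(μ,σ) then ln T ~ Normal(μ,σ), so the p-quantile of ln T is μ + z_p·σ.
ln(11.9) = 2.477 and ln(20) = 2.996; z_{0.06} = -1.555, z_{0.5} = 0.
σ = (2.996 − 2.477)/(0 − (-1.555)) = 0.334.
μ = 2.477 − (-1.555)·0.334 = 2.996.
CV = √(exp(σ²)−1) = √(exp(0.1115)−1) = 0.343.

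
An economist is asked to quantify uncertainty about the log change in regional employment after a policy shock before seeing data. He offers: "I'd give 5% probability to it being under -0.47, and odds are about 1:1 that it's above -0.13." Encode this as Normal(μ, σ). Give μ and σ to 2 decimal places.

μ = -0.13, σ = 0.21

The p-quantile of Normal(μ,σ) is μ + z_p·σ, with z_{0.05} = -1.645 and z_{0.5} = 0.
Eliminate σ: μ = (z₂·x₁ − z₁·x₂)/(z₂ − z₁) = (0·-0.47 − (-1.645)·-0.13)/1.645 = -0.13.
Then σ = (x₂ − x₁)/(z₂ − z₁) = (-0.13 − -0.47)/1.645 = 0.21.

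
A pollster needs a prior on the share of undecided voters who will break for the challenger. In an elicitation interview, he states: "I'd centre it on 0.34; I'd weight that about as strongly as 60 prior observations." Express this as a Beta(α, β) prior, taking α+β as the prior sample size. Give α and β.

α = 20.4, β = 39.6

Under the effective-sample-size interpretation, Beta(α, β) has prior mean α/(α+β) and prior sample size α+β.
So α+β = 60 and α/(α+β) = 0.34, giving α = 0.34·60 = 20.4 and β = 60 − 20.4 = 39.6.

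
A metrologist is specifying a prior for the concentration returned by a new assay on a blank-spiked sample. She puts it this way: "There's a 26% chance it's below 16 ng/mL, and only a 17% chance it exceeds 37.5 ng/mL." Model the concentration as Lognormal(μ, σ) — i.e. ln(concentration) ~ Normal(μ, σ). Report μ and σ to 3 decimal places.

μ ≈ 3.116, σ ≈ 0.533

If T ~ Lognormal(μ,σ) then ln T ~ Normal(μ,σ), so the p-quantile of ln T is μ + z_p·σ.
ln(16) = 2.773 and ln(37.5) = 3.624; z_{0.26} = -0.6433, z_{0.83} = 0.9542.
σ = (3.624 − 2.773)/(0.9542 − (-0.6433)) = 0.533.
μ = 2.773 − (-0.6433)·0.533 = 3.116.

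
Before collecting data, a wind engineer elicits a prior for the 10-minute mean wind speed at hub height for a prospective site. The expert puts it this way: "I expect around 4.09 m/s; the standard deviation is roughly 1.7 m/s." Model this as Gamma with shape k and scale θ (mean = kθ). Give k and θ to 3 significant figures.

For Gamma(k, scale θ): mean = kθ, variance = kθ², so CV = 1/√k.
CV = SD/mean = 1.7/4.09 = 0.4156, hence k = 1/CV² = 5.79.
Then θ = mean/k = 4.09/5.79 = 0.707.

k ≈ 5.79, θ ≈ 0.707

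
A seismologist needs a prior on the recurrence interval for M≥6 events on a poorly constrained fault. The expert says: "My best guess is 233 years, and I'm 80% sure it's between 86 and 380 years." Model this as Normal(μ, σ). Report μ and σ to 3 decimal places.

μ = 233.000, σ = 114.705

A symmetric 80% interval runs μ ± z·σ with z = 1.282.
Half-width = 147, so σ = 147/1.282 = 114.705.
μ is the stated best guess, 233.000.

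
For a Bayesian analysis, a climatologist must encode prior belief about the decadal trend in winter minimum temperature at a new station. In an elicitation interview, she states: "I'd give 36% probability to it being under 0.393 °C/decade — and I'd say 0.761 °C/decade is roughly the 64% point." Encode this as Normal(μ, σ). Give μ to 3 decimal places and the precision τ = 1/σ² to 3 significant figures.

μ = 0.577, τ = 3.8

The p-quantile of Normal(μ,σ) is μ + z_p·σ, with z_{0.36} = -0.3585 and z_{0.64} = 0.3585.
Eliminate σ: μ = (z₂·x₁ − z₁·x₂)/(z₂ − z₁) = (0.3585·0.393 − (-0.3585)·0.761)/0.7169 = 0.577.
Then σ = (x₂ − x₁)/(z₂ − z₁) = (0.761 − 0.393)/0.7169 = 0.513.
Precision τ = 1/σ² = 1/0.5133² = 3.8.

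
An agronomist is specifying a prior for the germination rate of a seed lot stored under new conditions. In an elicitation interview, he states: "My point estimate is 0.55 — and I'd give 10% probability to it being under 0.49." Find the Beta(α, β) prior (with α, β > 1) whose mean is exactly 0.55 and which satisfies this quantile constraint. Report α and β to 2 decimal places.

With mean 0.55 fixed, write α = 0.55s, β = 0.45s where s = α+β.
Need P(θ < 0.49) = 0.1 under Beta(0.55s, 0.45s). Normal approximation: (q−m)/√(m(1−m)/s) ≈ z_{0.1} = -1.28, so s ≈ 0.55·0.45·(-1.28)²/(0.49−0.55)² = 112.9.
At s = 112.9: P(θ<0.49) ≈ 0.100. Adjusting to match 0.1 gives s ≈ 113.30.
So α = 0.55·113.30 ≈ 62.32, β = 0.45·113.30 ≈ 50.99.

α ≈ 62.32, β ≈ 50.99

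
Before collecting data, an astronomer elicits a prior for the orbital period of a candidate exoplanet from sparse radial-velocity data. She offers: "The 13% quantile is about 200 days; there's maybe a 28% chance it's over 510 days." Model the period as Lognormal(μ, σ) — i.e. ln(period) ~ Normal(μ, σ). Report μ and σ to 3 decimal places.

If T ~ Lognormal(μ,σ) then ln T ~ Normal(μ,σ), so the p-quantile of ln T is μ + z_p·σ.
ln(200) = 5.298 and ln(510) = 6.234; z_{0.13} = -1.126, z_{0.72} = 0.5828.
σ = (6.234 − 5.298)/(0.5828 − (-1.126)) = 0.548.
μ = 5.298 − (-1.126)·0.548 = 5.915.

μ ≈ 5.915, σ ≈ 0.548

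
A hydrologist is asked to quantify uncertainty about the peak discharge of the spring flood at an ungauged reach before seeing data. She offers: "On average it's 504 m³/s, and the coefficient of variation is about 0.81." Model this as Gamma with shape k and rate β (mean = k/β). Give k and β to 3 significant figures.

For Gamma(k, rate β): mean = k/β, variance = k/β², so CV = 1/√k.
CV = 0.81, hence k = 1/CV² = 1.52.
Then β = k/mean = 1.52/504 = 0.00302.

k ≈ 1.52, β ≈ 0.00302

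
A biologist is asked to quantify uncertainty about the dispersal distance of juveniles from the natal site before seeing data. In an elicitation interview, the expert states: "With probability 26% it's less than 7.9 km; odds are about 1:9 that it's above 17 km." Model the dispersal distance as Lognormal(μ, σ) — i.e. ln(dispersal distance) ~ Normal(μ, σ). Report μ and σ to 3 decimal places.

If T ~ Lognormal(μ,σ) then ln T ~ Normal(μ,σ), so the p-quantile of ln T is μ + z_p·σ.
ln(7.9) = 2.067 and ln(17) = 2.833; z_{0.26} = -0.6433, z_{0.9} = 1.282.
σ = (2.833 − 2.067)/(1.282 − (-0.6433)) = 0.398.
μ = 2.067 − (-0.6433)·0.398 = 2.323.

μ ≈ 2.323, σ ≈ 0.398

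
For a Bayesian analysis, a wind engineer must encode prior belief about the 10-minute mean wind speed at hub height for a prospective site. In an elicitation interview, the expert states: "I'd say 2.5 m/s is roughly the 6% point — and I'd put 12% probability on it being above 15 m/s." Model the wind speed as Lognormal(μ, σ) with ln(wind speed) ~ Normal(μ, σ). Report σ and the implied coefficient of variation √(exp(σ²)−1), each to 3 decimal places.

σ ≈ 0.656, CV ≈ 0.734

If T ~ Lognormal(μ,σ) then ln T ~ Normal(μ,σ), so the p-quantile of ln T is μ + z_p·σ.
ln(2.5) = 0.9163 and ln(15) = 2.708; z_{0.06} = -1.555, z_{0.88} = 1.175.
σ = (2.708 − 0.9163)/(1.175 − (-1.555)) = 0.656.
μ = 0.9163 − (-1.555)·0.656 = 1.937.
CV = √(exp(σ²)−1) = √(exp(0.4308)−1) = 0.734.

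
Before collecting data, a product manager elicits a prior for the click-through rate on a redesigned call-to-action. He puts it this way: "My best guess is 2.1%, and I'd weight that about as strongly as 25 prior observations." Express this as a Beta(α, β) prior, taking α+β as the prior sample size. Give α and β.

Under the effective-sample-size interpretation, Beta(α, β) has prior mean α/(α+β) and prior sample size α+β.
So α+β = 25 and α/(α+β) = 0.021, giving α = 0.021·25 = 0.525 and β = 25 − 0.525 = 24.475.

α = 0.525, β = 24.475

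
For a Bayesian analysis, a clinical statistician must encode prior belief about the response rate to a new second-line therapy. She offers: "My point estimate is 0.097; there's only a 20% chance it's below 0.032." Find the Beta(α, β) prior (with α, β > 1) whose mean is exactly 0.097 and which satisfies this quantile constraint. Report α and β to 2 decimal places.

α ≈ 1.35, β ≈ 12.61

With mean 0.097 fixed, write α = 0.097s, β = 0.903s where s = α+β.
Need P(θ < 0.032) = 0.2 under Beta(0.097s, 0.903s). Normal approximation: (q−m)/√(m(1−m)/s) ≈ z_{0.2} = -0.842, so s ≈ 0.097·0.903·(-0.842)²/(0.032−0.097)² = 14.7.
At s = 14.7: P(θ<0.032) ≈ 0.190. Adjusting to match 0.2 gives s ≈ 13.97.
So α = 0.097·13.97 ≈ 1.35, β = 0.903·13.97 ≈ 12.61.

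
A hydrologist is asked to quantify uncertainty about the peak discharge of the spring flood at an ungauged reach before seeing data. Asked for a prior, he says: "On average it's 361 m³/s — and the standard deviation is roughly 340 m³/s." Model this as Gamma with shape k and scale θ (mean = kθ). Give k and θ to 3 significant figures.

k ≈ 1.13, θ ≈ 320

For Gamma(k, scale θ): mean = kθ, variance = kθ², so CV = 1/√k.
CV = SD/mean = 340/361 = 0.9418, hence k = 1/CV² = 1.13.
Then θ = mean/k = 361/1.13 = 320.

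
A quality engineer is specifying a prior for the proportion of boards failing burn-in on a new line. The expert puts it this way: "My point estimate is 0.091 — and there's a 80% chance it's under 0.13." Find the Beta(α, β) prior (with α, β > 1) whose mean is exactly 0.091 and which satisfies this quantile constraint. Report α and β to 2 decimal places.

With mean 0.091 fixed, write α = 0.091s, β = 0.909s where s = α+β.
Need P(θ < 0.13) = 0.8 under Beta(0.091s, 0.909s). Normal approximation: (q−m)/√(m(1−m)/s) ≈ z_{0.8} = 0.842, so s ≈ 0.091·0.909·(0.842)²/(0.13−0.091)² = 38.5.
At s = 38.5: P(θ<0.13) ≈ 0.816. Adjusting to match 0.8 gives s ≈ 31.29.
So α = 0.091·31.29 ≈ 2.85, β = 0.909·31.29 ≈ 28.45.

α ≈ 2.85, β ≈ 28.45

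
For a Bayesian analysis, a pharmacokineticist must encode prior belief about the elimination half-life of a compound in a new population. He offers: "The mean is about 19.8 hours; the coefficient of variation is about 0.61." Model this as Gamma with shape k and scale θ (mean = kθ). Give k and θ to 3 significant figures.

For Gamma(k, scale θ): mean = kθ, variance = kθ², so CV = 1/√k.
CV = 0.61, hence k = 1/CV² = 2.69.
Then θ = mean/k = 19.8/2.69 = 7.37.

k ≈ 2.69, θ ≈ 7.37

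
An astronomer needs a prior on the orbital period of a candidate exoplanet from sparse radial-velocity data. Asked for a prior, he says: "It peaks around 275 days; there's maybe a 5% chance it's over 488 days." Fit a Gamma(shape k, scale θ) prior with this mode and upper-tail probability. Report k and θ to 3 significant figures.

k ≈ 9.48, θ ≈ 32.4

Gamma(k,θ) with k>1 has mode (k−1)θ, so θ = 275/(k−1).
Need P(X < 488) = 0.95 with θ tied to k this way. Start at k = 2, θ = 275: P(X<488) ≈ 0.530.
Too low — raise k to concentrate. Iterating converges to k ≈ 9.48.
Then θ = 275/(9.48−1) ≈ 32.4.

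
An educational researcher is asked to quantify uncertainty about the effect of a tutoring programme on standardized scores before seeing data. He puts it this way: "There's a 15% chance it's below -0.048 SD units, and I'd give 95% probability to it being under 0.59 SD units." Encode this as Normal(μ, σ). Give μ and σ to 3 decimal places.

μ = 0.199, σ = 0.238

For Normal(μ,σ), the p-quantile is μ + z_p·σ. Here z_{0.15} = -1.036, z_{0.95} = 1.645.
So -0.048 = μ − 1.036σ and 0.59 = μ + 1.645σ.
Subtracting: σ = (0.59 − -0.048)/(1.645 − (-1.036)) = 0.238.
Then μ = -0.048 − (-1.036)·0.238 = 0.199.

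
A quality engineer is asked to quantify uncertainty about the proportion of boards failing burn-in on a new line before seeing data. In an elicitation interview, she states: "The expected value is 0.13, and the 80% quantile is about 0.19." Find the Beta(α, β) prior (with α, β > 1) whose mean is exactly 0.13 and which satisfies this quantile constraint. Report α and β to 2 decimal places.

α ≈ 2.35, β ≈ 15.73

With mean 0.13 fixed, write α = 0.13s, β = 0.87s where s = α+β.
Need P(θ < 0.19) = 0.8 under Beta(0.13s, 0.87s). Normal approximation: (q−m)/√(m(1−m)/s) ≈ z_{0.8} = 0.842, so s ≈ 0.13·0.87·(0.842)²/(0.19−0.13)² = 22.3.
At s = 22.3: P(θ<0.19) ≈ 0.816. Adjusting to match 0.8 gives s ≈ 18.08.
So α = 0.13·18.08 ≈ 2.35, β = 0.87·18.08 ≈ 15.73.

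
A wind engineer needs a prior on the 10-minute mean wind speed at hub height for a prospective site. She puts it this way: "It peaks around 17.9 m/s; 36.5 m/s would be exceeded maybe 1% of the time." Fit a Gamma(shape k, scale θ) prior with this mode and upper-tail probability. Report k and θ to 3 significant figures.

k ≈ 10.6, θ ≈ 1.86

Gamma(k,θ) with k>1 has mode (k−1)θ, so θ = 17.9/(k−1).
Need P(X < 36.5) = 0.99 with θ tied to k this way. Start at k = 2, θ = 17.9: P(X<36.5) ≈ 0.604.
Too low — raise k to concentrate. Iterating converges to k ≈ 10.6.
Then θ = 17.9/(10.6−1) ≈ 1.86.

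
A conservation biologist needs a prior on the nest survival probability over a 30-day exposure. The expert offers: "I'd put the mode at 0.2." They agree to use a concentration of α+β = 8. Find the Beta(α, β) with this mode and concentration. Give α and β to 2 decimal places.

For α,β > 1 the Beta mode is (α−1)/(α+β−2). With α+β = 8, the mode is (α−1)/6.
Set (α−1)/6 = 0.2 → α = 1 + 0.2·6 = 2.20.
β = 8 − α = 5.80.

α = 2.20, β = 5.80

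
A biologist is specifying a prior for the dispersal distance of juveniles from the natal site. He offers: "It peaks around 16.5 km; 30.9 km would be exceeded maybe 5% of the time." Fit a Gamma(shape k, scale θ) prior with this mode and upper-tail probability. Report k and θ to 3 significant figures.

k ≈ 8.07, θ ≈ 2.33

Gamma(k,θ) with k>1 has mode (k−1)θ, so θ = 16.5/(k−1).
Need P(X < 30.9) = 0.95 with θ tied to k this way. Start at k = 2, θ = 16.5: P(X<30.9) ≈ 0.558.
Too low — raise k to concentrate. Iterating converges to k ≈ 8.07.
Then θ = 16.5/(8.07−1) ≈ 2.33.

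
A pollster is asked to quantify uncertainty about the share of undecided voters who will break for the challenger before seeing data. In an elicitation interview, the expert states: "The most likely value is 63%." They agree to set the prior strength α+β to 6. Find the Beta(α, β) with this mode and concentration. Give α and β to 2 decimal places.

For α,β > 1 the Beta mode is (α−1)/(α+β−2). With α+β = 6, the mode is (α−1)/4.
Set (α−1)/4 = 0.63 → α = 1 + 0.63·4 = 3.52.
β = 6 − α = 2.48.

α = 3.52, β = 2.48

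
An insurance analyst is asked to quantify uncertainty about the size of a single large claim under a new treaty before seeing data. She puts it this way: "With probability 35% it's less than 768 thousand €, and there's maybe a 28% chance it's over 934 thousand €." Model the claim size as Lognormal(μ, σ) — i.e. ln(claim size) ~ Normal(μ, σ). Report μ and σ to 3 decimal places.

μ ≈ 6.722, σ ≈ 0.202

If T ~ Lognormal(μ,σ) then ln T ~ Normal(μ,σ), so the p-quantile of ln T is μ + z_p·σ.
ln(768) = 6.644 and ln(934) = 6.839; z_{0.35} = -0.3853, z_{0.72} = 0.5828.
σ = (6.839 − 6.644)/(0.5828 − (-0.3853)) = 0.202.
μ = 6.644 − (-0.3853)·0.202 = 6.722.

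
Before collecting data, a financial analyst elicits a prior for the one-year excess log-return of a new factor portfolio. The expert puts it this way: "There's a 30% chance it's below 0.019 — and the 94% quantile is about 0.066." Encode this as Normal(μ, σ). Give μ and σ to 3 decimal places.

The p-quantile of Normal(μ,σ) is μ + z_p·σ, with z_{0.3} = -0.5244 and z_{0.94} = 1.555.
Eliminate σ: μ = (z₂·x₁ − z₁·x₂)/(z₂ − z₁) = (1.555·0.019 − (-0.5244)·0.066)/2.079 = 0.031.
Then σ = (x₂ − x₁)/(z₂ − z₁) = (0.066 − 0.019)/2.079 = 0.023.

μ = 0.031, σ = 0.023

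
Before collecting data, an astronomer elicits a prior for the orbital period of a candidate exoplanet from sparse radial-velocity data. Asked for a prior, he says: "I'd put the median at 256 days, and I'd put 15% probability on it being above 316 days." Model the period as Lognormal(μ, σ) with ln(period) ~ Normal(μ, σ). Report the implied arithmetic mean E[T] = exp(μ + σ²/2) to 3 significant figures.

E[T] ≈ 261 days

If T ~ Lognormal(μ,σ) then ln T ~ Normal(μ,σ), so the p-quantile of ln T is μ + z_p·σ.
ln(256) = 5.545 and ln(316) = 5.756; z_{0.5} = 0, z_{0.85} = 1.036.
σ = (5.756 − 5.545)/(1.036 − (0)) = 0.203.
μ = 5.545 − (0)·0.203 = 5.545.
E[T] = exp(μ + σ²/2) = exp(5.545 + 0.0206) = 261 days.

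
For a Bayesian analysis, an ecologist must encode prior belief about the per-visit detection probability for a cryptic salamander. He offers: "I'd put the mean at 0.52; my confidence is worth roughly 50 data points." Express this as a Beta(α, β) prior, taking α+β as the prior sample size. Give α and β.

α = 26, β = 24

Under the effective-sample-size interpretation, Beta(α, β) has prior mean α/(α+β) and prior sample size α+β.
So α+β = 50 and α/(α+β) = 0.52, giving α = 0.52·50 = 26 and β = 50 − 26 = 24.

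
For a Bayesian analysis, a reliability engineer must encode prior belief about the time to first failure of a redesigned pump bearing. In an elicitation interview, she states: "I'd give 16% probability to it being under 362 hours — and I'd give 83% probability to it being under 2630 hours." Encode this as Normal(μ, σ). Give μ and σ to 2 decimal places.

μ = 1519.45, σ = 1163.90

The p-quantile of Normal(μ,σ) is μ + z_p·σ, with z_{0.16} = -0.9945 and z_{0.83} = 0.9542.
Eliminate σ: μ = (z₂·x₁ − z₁·x₂)/(z₂ − z₁) = (0.9542·362 − (-0.9945)·2630)/1.949 = 1519.45.
Then σ = (x₂ − x₁)/(z₂ − z₁) = (2630 − 362)/1.949 = 1163.90.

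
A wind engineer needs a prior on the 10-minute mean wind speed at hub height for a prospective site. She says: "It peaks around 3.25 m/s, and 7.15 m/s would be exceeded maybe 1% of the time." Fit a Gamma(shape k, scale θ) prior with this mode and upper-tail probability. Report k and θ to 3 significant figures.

Gamma(k,θ) with k>1 has mode (k−1)θ, so θ = 3.25/(k−1).
Need P(X < 7.15) = 0.99 with θ tied to k this way. Start at k = 2, θ = 3.25: P(X<7.15) ≈ 0.645.
Too low — raise k to concentrate. Iterating converges to k ≈ 8.76.
Then θ = 3.25/(8.76−1) ≈ 0.419.

k ≈ 8.76, θ ≈ 0.419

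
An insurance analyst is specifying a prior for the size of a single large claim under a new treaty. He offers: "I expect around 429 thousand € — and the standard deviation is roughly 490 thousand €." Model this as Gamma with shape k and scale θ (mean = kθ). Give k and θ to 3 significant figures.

For Gamma(k, scale θ): mean = kθ, variance = kθ², so CV = 1/√k.
CV = SD/mean = 490/429 = 1.142, hence k = 1/CV² = 0.767.
Then θ = mean/k = 429/0.767 = 560.

k ≈ 0.767, θ ≈ 560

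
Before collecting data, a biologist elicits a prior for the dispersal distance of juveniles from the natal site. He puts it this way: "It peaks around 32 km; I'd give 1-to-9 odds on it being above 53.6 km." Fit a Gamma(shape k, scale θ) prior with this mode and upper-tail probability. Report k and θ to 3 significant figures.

k ≈ 8.1, θ ≈ 4.51

Gamma(k,θ) with k>1 has mode (k−1)θ, so θ = 32/(k−1).
Need P(X < 53.6) = 0.9 with θ tied to k this way. Start at k = 2, θ = 32: P(X<53.6) ≈ 0.499.
Too low — raise k to concentrate. Iterating converges to k ≈ 8.1.
Then θ = 32/(8.1−1) ≈ 4.51.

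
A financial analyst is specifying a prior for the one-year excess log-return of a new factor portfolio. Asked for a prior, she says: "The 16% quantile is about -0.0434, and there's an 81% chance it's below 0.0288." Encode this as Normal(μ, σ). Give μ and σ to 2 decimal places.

The p-quantile of Normal(μ,σ) is μ + z_p·σ, with z_{0.16} = -0.9945 and z_{0.81} = 0.8779.
Eliminate σ: μ = (z₂·x₁ − z₁·x₂)/(z₂ − z₁) = (0.8779·-0.0434 − (-0.9945)·0.0288)/1.872 = -0.01.
Then σ = (x₂ − x₁)/(z₂ − z₁) = (0.0288 − -0.0434)/1.872 = 0.04.

μ = -0.01, σ = 0.04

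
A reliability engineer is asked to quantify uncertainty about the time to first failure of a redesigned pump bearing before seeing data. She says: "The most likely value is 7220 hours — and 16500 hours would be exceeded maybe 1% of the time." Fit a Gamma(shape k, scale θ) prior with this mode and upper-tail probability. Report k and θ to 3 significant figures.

k ≈ 8, θ ≈ 1030

Gamma(k,θ) with k>1 has mode (k−1)θ, so θ = 7220/(k−1).
Need P(X < 16500) = 0.99 with θ tied to k this way. Start at k = 2, θ = 7220: P(X<16500) ≈ 0.666.
Too low — raise k to concentrate. Iterating converges to k ≈ 8.
Then θ = 7220/(8−1) ≈ 1030.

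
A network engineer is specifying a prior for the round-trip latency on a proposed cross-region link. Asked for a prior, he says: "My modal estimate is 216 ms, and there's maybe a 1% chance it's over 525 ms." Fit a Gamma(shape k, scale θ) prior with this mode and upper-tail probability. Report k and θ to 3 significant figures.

Gamma(k,θ) with k>1 has mode (k−1)θ, so θ = 216/(k−1).
Need P(X < 525) = 0.99 with θ tied to k this way. Start at k = 2, θ = 216: P(X<525) ≈ 0.698.
Too low — raise k to concentrate. Iterating converges to k ≈ 6.99.
Then θ = 216/(6.99−1) ≈ 36.1.

k ≈ 6.99, θ ≈ 36.1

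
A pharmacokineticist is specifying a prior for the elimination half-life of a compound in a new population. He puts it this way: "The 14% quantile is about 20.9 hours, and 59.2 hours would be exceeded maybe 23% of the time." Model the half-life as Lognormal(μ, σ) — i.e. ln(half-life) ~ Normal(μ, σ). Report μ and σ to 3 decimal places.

μ ≈ 3.658, σ ≈ 0.572

If T ~ Lognormal(μ,σ) then ln T ~ Normal(μ,σ), so the p-quantile of ln T is μ + z_p·σ.
ln(20.9) = 3.04 and ln(59.2) = 4.081; z_{0.14} = -1.08, z_{0.77} = 0.7388.
σ = (4.081 − 3.04)/(0.7388 − (-1.08)) = 0.572.
μ = 3.04 − (-1.08)·0.572 = 3.658.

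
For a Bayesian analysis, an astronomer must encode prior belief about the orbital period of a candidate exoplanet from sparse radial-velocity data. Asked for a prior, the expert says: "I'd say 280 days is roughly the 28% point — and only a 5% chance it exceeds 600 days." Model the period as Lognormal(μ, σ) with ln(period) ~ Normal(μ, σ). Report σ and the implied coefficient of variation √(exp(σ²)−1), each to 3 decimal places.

If T ~ Lognormal(μ,σ) then ln T ~ Normal(μ,σ), so the p-quantile of ln T is μ + z_p·σ.
ln(280) = 5.635 and ln(600) = 6.397; z_{0.28} = -0.5828, z_{0.95} = 1.645.
σ = (6.397 − 5.635)/(1.645 − (-0.5828)) = 0.342.
μ = 5.635 − (-0.5828)·0.342 = 5.834.
CV = √(exp(σ²)−1) = √(exp(0.1170)−1) = 0.352.

σ ≈ 0.342, CV ≈ 0.352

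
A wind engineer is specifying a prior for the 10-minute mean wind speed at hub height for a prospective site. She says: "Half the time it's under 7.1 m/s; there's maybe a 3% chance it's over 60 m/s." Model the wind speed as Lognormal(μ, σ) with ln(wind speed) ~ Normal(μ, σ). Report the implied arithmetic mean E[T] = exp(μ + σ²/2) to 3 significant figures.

If T ~ Lognormal(μ,σ) then ln T ~ Normal(μ,σ), so the p-quantile of ln T is μ + z_p·σ.
ln(7.1) = 1.96 and ln(60) = 4.094; z_{0.5} = 0, z_{0.97} = 1.881.
σ = (4.094 − 1.96)/(1.881 − (0)) = 1.135.
μ = 1.96 − (0)·1.135 = 1.960.
E[T] = exp(μ + σ²/2) = exp(1.960 + 0.6438) = 13.5 m/s.

E[T] ≈ 13.5 m/s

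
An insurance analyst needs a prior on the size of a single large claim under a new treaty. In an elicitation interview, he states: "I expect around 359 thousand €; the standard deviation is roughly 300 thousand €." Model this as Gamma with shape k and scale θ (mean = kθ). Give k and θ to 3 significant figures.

k ≈ 1.43, θ ≈ 251

For Gamma(k, scale θ): mean = kθ, variance = kθ², so CV = 1/√k.
CV = SD/mean = 300/359 = 0.8357, hence k = 1/CV² = 1.43.
Then θ = mean/k = 359/1.43 = 251.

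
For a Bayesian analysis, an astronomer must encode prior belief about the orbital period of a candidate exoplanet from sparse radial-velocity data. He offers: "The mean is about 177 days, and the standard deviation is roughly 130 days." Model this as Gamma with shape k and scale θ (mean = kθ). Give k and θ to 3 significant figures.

k ≈ 1.85, θ ≈ 95.5

For Gamma(k, scale θ): mean = kθ, variance = kθ², so CV = 1/√k.
CV = SD/mean = 130/177 = 0.7345, hence k = 1/CV² = 1.85.
Then θ = mean/k = 177/1.85 = 95.5.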